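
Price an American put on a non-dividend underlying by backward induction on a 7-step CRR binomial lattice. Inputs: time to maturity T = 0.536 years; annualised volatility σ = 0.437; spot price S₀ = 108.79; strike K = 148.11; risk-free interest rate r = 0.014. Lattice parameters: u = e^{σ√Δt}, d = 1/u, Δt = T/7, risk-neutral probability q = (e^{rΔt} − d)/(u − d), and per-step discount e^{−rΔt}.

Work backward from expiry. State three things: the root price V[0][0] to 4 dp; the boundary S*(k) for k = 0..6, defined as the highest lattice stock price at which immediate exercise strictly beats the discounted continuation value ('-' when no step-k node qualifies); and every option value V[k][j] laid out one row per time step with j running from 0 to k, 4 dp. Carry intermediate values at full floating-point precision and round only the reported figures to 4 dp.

price = 42.3420
boundary = - - 85.4191 75.6900 85.4191 96.3989 108.7900
tree:
42.3420
52.3867 31.3014
62.6909 41.0811 20.5295
72.4200 51.8405 29.2453 10.9129
81.0411 62.6909 39.9281 17.4676 3.6706
88.6802 72.4200 51.7111 26.9548 6.9888 0.0000
95.4492 81.0411 62.6909 39.3200 13.3067 0.0000 0.0000
101.4472 88.6802 72.4200 51.7111 25.3361 0.0000 0.0000 0.0000

params: Δt=0.07657 u=1.12854 d=0.88610 q=0.47423 e^(-rΔt)=0.99893
t_7 payoffs: 101.4472 88.6802 72.4200 51.7111 25.3361 0.0000 0.0000 0.0000
t_6: node(6,0) S=52.6608 payoff=95.4492 vs cont=95.2905 → 95.4492 [stop]  node(6,1) S=67.0689 payoff=81.0411 vs cont=80.8824 → 81.0411 [stop]  node(6,2) S=85.4191 payoff=62.6909 vs cont=62.5322 → 62.6909 [stop]  node(6,3) S=108.7900 payoff=39.3200 vs cont=39.1613 → 39.3200 [stop]  node(6,4) S=138.5552 payoff=9.5548 vs cont=13.3067 → 13.3067 [wait]  node(6,5) S=176.4642 payoff=0.0000 vs cont=0.0000 → 0.0000 [wait]  node(6,6) S=224.7452 payoff=0.0000 vs cont=0.0000 → 0.0000 [wait]  ⇒ S*(6)=108.7900
t_5: node(5,0) S=59.4298 payoff=88.6802 vs cont=88.5215 → 88.6802 [stop]  node(5,1) S=75.6900 payoff=72.4200 vs cont=72.2614 → 72.4200 [stop]  node(5,2) S=96.3989 payoff=51.7111 vs cont=51.5524 → 51.7111 [stop]  node(5,3) S=122.7739 payoff=25.3361 vs cont=26.9548 → 26.9548 [wait]  node(5,4) S=156.3651 payoff=0.0000 vs cont=6.9888 → 6.9888 [wait]  node(5,5) S=199.1469 payoff=0.0000 vs cont=0.0000 → 0.0000 [wait]  ⇒ S*(5)=96.3989
t_4: node(4,0) S=67.0689 payoff=81.0411 vs cont=80.8824 → 81.0411 [stop]  node(4,1) S=85.4191 payoff=62.6909 vs cont=62.5322 → 62.6909 [stop]  node(4,2) S=108.7900 payoff=39.3200 vs cont=39.9281 → 39.9281 [wait]  node(4,3) S=138.5552 payoff=9.5548 vs cont=17.4676 → 17.4676 [wait]  node(4,4) S=176.4642 payoff=0.0000 vs cont=3.6706 → 3.6706 [wait]  ⇒ S*(4)=85.4191
t_3: node(3,0) S=75.6900 payoff=72.4200 vs cont=72.2614 → 72.4200 [stop]  node(3,1) S=96.3989 payoff=51.7111 vs cont=51.8405 → 51.8405 [wait]  node(3,2) S=122.7739 payoff=25.3361 vs cont=29.2453 → 29.2453 [wait]  node(3,3) S=156.3651 payoff=0.0000 vs cont=10.9129 → 10.9129 [wait]  ⇒ S*(3)=75.6900
t_2: node(2,0) S=85.4191 payoff=62.6909 vs cont=62.5935 → 62.6909 [stop]  node(2,1) S=108.7900 payoff=39.3200 vs cont=41.0811 → 41.0811 [wait]  node(2,2) S=138.5552 payoff=9.5548 vs cont=20.5295 → 20.5295 [wait]  ⇒ S*(2)=85.4191
t_1: node(1,0) S=96.3989 payoff=51.7111 vs cont=52.3867 → 52.3867 [wait]  node(1,1) S=122.7739 payoff=25.3361 vs cont=31.3014 → 31.3014 [wait]  ⇒ S*(1)=-
t_0: node(0,0) S=108.7900 payoff=39.3200 vs cont=42.3420 → 42.3420 [wait]  ⇒ S*(0)=-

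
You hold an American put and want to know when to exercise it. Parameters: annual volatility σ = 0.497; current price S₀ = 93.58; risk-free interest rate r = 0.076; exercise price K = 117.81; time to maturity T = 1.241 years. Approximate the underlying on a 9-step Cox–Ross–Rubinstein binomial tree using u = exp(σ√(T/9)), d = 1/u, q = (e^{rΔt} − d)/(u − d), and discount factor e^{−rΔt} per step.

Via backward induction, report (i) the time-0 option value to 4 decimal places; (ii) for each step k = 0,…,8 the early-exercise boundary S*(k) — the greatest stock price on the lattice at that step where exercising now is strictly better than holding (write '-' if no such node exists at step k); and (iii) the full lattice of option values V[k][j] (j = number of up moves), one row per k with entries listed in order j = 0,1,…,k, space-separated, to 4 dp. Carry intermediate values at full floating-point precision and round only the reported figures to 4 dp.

params: Δt=0.13789 u=1.20268 d=0.83148 q=0.48237 e^(-rΔt)=0.98958
t_9 payoffs: 100.0342 92.0983 80.6196 64.0162 40.0005 5.2631 0.0000 0.0000 0.0000 0.0000
t_8: node(8,0) S=21.3787 payoff=96.4313 vs cont=95.2032 → 96.4313 [stop]  node(8,1) S=30.9230 payoff=86.8870 vs cont=85.6589 → 86.8870 [stop]  node(8,2) S=44.7282 payoff=73.0818 vs cont=71.8536 → 73.0818 [stop]  node(8,3) S=64.6967 payoff=53.1133 vs cont=51.8851 → 53.1133 [stop]  node(8,4) S=93.5800 payoff=24.2300 vs cont=23.0019 → 24.2300 [stop]  node(8,5) S=135.3579 payoff=0.0000 vs cont=2.6959 → 2.6959 [wait]  node(8,6) S=195.7872 payoff=0.0000 vs cont=0.0000 → 0.0000 [wait]  node(8,7) S=283.1946 payoff=0.0000 vs cont=0.0000 → 0.0000 [wait]  node(8,8) S=409.6243 payoff=0.0000 vs cont=0.0000 → 0.0000 [wait]  ⇒ S*(8)=93.5800
t_7: node(7,0) S=25.7117 payoff=92.0983 vs cont=90.8702 → 92.0983 [stop]  node(7,1) S=37.1904 payoff=80.6196 vs cont=79.3914 → 80.6196 [stop]  node(7,2) S=53.7938 payoff=64.0162 vs cont=62.7881 → 64.0162 [stop]  node(7,3) S=77.8095 payoff=40.0005 vs cont=38.7723 → 40.0005 [stop]  node(7,4) S=112.5469 payoff=5.2631 vs cont=13.6983 → 13.6983 [wait]  node(7,5) S=162.7924 payoff=0.0000 vs cont=1.3810 → 1.3810 [wait]  node(7,6) S=235.4695 payoff=0.0000 vs cont=0.0000 → 0.0000 [wait]  node(7,7) S=340.5927 payoff=0.0000 vs cont=0.0000 → 0.0000 [wait]  ⇒ S*(7)=77.8095
t_6: node(6,0) S=30.9230 payoff=86.8870 vs cont=85.6589 → 86.8870 [stop]  node(6,1) S=44.7282 payoff=73.0818 vs cont=71.8536 → 73.0818 [stop]  node(6,2) S=64.6967 payoff=53.1133 vs cont=51.8851 → 53.1133 [stop]  node(6,3) S=93.5800 payoff=24.2300 vs cont=27.0283 → 27.0283 [wait]  node(6,4) S=135.3579 payoff=0.0000 vs cont=7.6759 → 7.6759 [wait]  node(6,5) S=195.7872 payoff=0.0000 vs cont=0.7074 → 0.7074 [wait]  node(6,6) S=283.1946 payoff=0.0000 vs cont=0.0000 → 0.0000 [wait]  ⇒ S*(6)=64.6967
t_5: node(5,0) S=37.1904 payoff=80.6196 vs cont=79.3914 → 80.6196 [stop]  node(5,1) S=53.7938 payoff=64.0162 vs cont=62.7881 → 64.0162 [stop]  node(5,2) S=77.8095 payoff=40.0005 vs cont=40.1081 → 40.1081 [wait]  node(5,3) S=112.5469 payoff=5.2631 vs cont=17.5088 → 17.5088 [wait]  node(5,4) S=162.7924 payoff=0.0000 vs cont=4.2695 → 4.2695 [wait]  node(5,5) S=235.4695 payoff=0.0000 vs cont=0.3623 → 0.3623 [wait]  ⇒ S*(5)=53.7938
t_4: node(4,0) S=44.7282 payoff=73.0818 vs cont=71.8536 → 73.0818 [stop]  node(4,1) S=64.6967 payoff=53.1133 vs cont=51.9365 → 53.1133 [stop]  node(4,2) S=93.5800 payoff=24.2300 vs cont=28.9023 → 28.9023 [wait]  node(4,3) S=135.3579 payoff=0.0000 vs cont=11.0066 → 11.0066 [wait]  node(4,4) S=195.7872 payoff=0.0000 vs cont=2.3599 → 2.3599 [wait]  ⇒ S*(4)=64.6967
t_3: node(3,0) S=53.7938 payoff=64.0162 vs cont=62.7881 → 64.0162 [stop]  node(3,1) S=77.8095 payoff=40.0005 vs cont=41.0026 → 41.0026 [wait]  node(3,2) S=112.5469 payoff=5.2631 vs cont=20.0586 → 20.0586 [wait]  node(3,3) S=162.7924 payoff=0.0000 vs cont=6.7644 → 6.7644 [wait]  ⇒ S*(3)=53.7938
t_2: node(2,0) S=64.6967 payoff=53.1133 vs cont=52.3635 → 53.1133 [stop]  node(2,1) S=93.5800 payoff=24.2300 vs cont=30.5777 → 30.5777 [wait]  node(2,2) S=135.3579 payoff=0.0000 vs cont=13.5036 → 13.5036 [wait]  ⇒ S*(2)=64.6967
t_1: node(1,0) S=77.8095 payoff=40.0005 vs cont=41.8024 → 41.8024 [wait]  node(1,1) S=112.5469 payoff=5.2631 vs cont=22.1087 → 22.1087 [wait]  ⇒ S*(1)=-
t_0: node(0,0) S=93.5800 payoff=24.2300 vs cont=31.9660 → 31.9660 [wait]  ⇒ S*(0)=-

price = 31.9660
boundary = - - 64.6967 53.7938 64.6967 53.7938 64.6967 77.8095 93.5800
tree:
31.9660
41.8024 22.1087
53.1133 30.5777 13.5036
64.0162 41.0026 20.0586 6.7644
73.0818 53.1133 28.9023 11.0066 2.3599
80.6196 64.0162 40.1081 17.5088 4.2695 0.3623
86.8870 73.0818 53.1133 27.0283 7.6759 0.7074 0.0000
92.0983 80.6196 64.0162 40.0005 13.6983 1.3810 0.0000 0.0000
96.4313 86.8870 73.0818 53.1133 24.2300 2.6959 0.0000 0.0000 0.0000
100.0342 92.0983 80.6196 64.0162 40.0005 5.2631 0.0000 0.0000 0.0000 0.0000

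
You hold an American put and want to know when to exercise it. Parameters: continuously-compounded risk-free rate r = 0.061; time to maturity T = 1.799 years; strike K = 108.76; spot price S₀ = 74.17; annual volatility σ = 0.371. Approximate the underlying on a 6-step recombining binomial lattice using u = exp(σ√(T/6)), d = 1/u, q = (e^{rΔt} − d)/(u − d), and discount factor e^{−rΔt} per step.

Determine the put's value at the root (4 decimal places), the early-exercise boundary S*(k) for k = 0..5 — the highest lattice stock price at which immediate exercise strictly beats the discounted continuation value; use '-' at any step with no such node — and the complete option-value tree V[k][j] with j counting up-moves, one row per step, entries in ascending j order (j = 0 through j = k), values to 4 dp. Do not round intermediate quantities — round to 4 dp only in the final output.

price = 35.2893
boundary = - 60.5344 74.1700 60.5344 74.1700 90.8771
tree:
35.2893
48.2256 23.3827
59.3545 34.5900 12.7991
68.4373 48.2256 21.4778 4.4054
75.8504 59.3545 34.5900 8.8759 0.0000
81.9006 68.4373 48.2256 17.8829 0.0000 0.0000
86.8385 75.8504 59.3545 34.5900 0.0000 0.0000 0.0000

Δt=0.29983, u=1.22525, d=0.81616, q=0.49451, disc=e^(-rΔt)=0.98188
k=6 terminal: V=max(K-S,0) → 86.8385 75.8504 59.3545 34.5900 0.0000 0.0000 0.0000
k=5: j=0 S=26.8594 intr=81.9006 cont=79.9295 V=81.9006[EX]; j=1 S=40.3227 intr=68.4373 cont=66.4662 V=68.4373[EX]; j=2 S=60.5344 intr=48.2256 cont=46.2545 V=48.2256[EX]; j=3 S=90.8771 intr=17.8829 cont=17.1681 V=17.8829[EX]; j=4 S=136.4292 intr=0.0000 cont=0.0000 V=0.0000[hold]; j=5 S=204.8141 intr=0.0000 cont=0.0000 V=0.0000[hold]  S*(5)=90.8771
k=4: j=0 S=32.9096 intr=75.8504 cont=73.8792 V=75.8504[EX]; j=1 S=49.4055 intr=59.3545 cont=57.3833 V=59.3545[EX]; j=2 S=74.1700 intr=34.5900 cont=32.6189 V=34.5900[EX]; j=3 S=111.3476 intr=0.0000 cont=8.8759 V=8.8759[hold]; j=4 S=167.1605 intr=0.0000 cont=0.0000 V=0.0000[hold]  S*(4)=74.1700
k=3: j=0 S=40.3227 intr=68.4373 cont=66.4662 V=68.4373[EX]; j=1 S=60.5344 intr=48.2256 cont=46.2545 V=48.2256[EX]; j=2 S=90.8771 intr=17.8829 cont=21.4778 V=21.4778[hold]; j=3 S=136.4292 intr=0.0000 cont=4.4054 V=4.4054[hold]  S*(3)=60.5344
k=2: j=0 S=49.4055 intr=59.3545 cont=57.3833 V=59.3545[EX]; j=1 S=74.1700 intr=34.5900 cont=34.3644 V=34.5900[EX]; j=2 S=111.3476 intr=0.0000 cont=12.7991 V=12.7991[hold]  S*(2)=74.1700
k=1: j=0 S=60.5344 intr=48.2256 cont=46.2545 V=48.2256[EX]; j=1 S=90.8771 intr=17.8829 cont=23.3827 V=23.3827[hold]  S*(1)=60.5344
k=0: j=0 S=74.1700 intr=34.5900 cont=35.2893 V=35.2893[hold]  S*(0)=-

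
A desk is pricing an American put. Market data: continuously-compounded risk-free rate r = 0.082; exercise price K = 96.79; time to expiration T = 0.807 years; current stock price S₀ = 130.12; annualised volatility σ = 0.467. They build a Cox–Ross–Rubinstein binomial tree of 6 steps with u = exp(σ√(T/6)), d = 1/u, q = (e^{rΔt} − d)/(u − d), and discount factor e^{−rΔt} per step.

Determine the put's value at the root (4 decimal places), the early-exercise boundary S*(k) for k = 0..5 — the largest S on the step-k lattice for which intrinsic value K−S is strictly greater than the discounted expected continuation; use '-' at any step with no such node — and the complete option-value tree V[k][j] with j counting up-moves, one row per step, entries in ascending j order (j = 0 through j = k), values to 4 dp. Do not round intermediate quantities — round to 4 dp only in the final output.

Δt=0.13450  u=1.18681  d=0.84260  q=0.48951  discount=0.98903
step 6 (expiry): payoffs max(K−S,0) = 50.2252 31.2027 4.4092 0.0000 0.0000 0.0000 0.0000
step 5: (k=5,j=0): S=55.2636, (K−S)⁺=41.5264, hold=40.4648 ⇒ V=41.5264 exercise | (k=5,j=1): S=77.8397, (K−S)⁺=18.9503, hold=17.8887 ⇒ V=18.9503 exercise | (k=5,j=2): S=109.6385, (K−S)⁺=0.0000, hold=2.2262 ⇒ V=2.2262 continue | (k=5,j=3): S=154.4277, (K−S)⁺=0.0000, hold=0.0000 ⇒ V=0.0000 continue | (k=5,j=4): S=217.5140, (K−S)⁺=0.0000, hold=0.0000 ⇒ V=0.0000 continue | (k=5,j=5): S=306.3722, (K−S)⁺=0.0000, hold=0.0000 ⇒ V=0.0000 continue  boundary S*=77.8397
step 4: (k=4,j=0): S=65.5873, (K−S)⁺=31.2027, hold=30.1411 ⇒ V=31.2027 exercise | (k=4,j=1): S=92.3808, (K−S)⁺=4.4092, hold=10.6457 ⇒ V=10.6457 continue | (k=4,j=2): S=130.1200, (K−S)⁺=0.0000, hold=1.1240 ⇒ V=1.1240 continue | (k=4,j=3): S=183.2762, (K−S)⁺=0.0000, hold=0.0000 ⇒ V=0.0000 continue | (k=4,j=4): S=258.1477, (K−S)⁺=0.0000, hold=0.0000 ⇒ V=0.0000 continue  boundary S*=65.5873
step 3: (k=3,j=0): S=77.8397, (K−S)⁺=18.9503, hold=20.9081 ⇒ V=20.9081 continue | (k=3,j=1): S=109.6385, (K−S)⁺=0.0000, hold=5.9191 ⇒ V=5.9191 continue | (k=3,j=2): S=154.4277, (K−S)⁺=0.0000, hold=0.5675 ⇒ V=0.5675 continue | (k=3,j=3): S=217.5140, (K−S)⁺=0.0000, hold=0.0000 ⇒ V=0.0000 continue  boundary S*=-
step 2: (k=2,j=0): S=92.3808, (K−S)⁺=4.4092, hold=13.4220 ⇒ V=13.4220 continue | (k=2,j=1): S=130.1200, (K−S)⁺=0.0000, hold=3.2633 ⇒ V=3.2633 continue | (k=2,j=2): S=183.2762, (K−S)⁺=0.0000, hold=0.2865 ⇒ V=0.2865 continue  boundary S*=-
step 1: (k=1,j=0): S=109.6385, (K−S)⁺=0.0000, hold=8.3566 ⇒ V=8.3566 continue | (k=1,j=1): S=154.4277, (K−S)⁺=0.0000, hold=1.7863 ⇒ V=1.7863 continue  boundary S*=-
step 0: (k=0,j=0): S=130.1200, (K−S)⁺=0.0000, hold=5.0840 ⇒ V=5.0840 continue  boundary S*=-

price = 5.0840
boundary = - - - - 65.5873 77.8397
tree:
5.0840
8.3566 1.7863
13.4220 3.2633 0.2865
20.9081 5.9191 0.5675 0.0000
31.2027 10.6457 1.1240 0.0000 0.0000
41.5264 18.9503 2.2262 0.0000 0.0000 0.0000
50.2252 31.2027 4.4092 0.0000 0.0000 0.0000 0.0000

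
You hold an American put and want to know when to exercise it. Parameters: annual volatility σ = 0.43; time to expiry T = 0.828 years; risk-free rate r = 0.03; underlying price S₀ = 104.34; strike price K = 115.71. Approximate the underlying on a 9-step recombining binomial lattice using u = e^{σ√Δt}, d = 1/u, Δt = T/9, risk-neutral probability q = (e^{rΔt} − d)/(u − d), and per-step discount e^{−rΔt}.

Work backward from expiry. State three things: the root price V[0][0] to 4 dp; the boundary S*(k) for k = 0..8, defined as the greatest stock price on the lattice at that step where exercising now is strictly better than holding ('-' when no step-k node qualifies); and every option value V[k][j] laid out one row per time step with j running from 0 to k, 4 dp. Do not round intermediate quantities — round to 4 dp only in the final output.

Δt=0.09200, u=1.13931, d=0.87772, q=0.47801, disc=e^(-rΔt)=0.99724
k=9 terminal: V=max(K-S,0) → 83.4501 73.8355 61.3555 45.1560 24.1285 0.0000 0.0000 0.0000 0.0000 0.0000
k=8: j=0 S=36.7541 intr=78.9559 cont=78.6369 V=78.9559[EX]; j=1 S=47.7081 intr=68.0019 cont=67.6829 V=68.0019[EX]; j=2 S=61.9268 intr=53.7832 cont=53.4643 V=53.7832[EX]; j=3 S=80.3831 intr=35.3269 cont=35.0080 V=35.3269[EX]; j=4 S=104.3400 intr=11.3700 cont=12.5602 V=12.5602[hold]; j=5 S=135.4369 intr=0.0000 cont=0.0000 V=0.0000[hold]; j=6 S=175.8017 intr=0.0000 cont=0.0000 V=0.0000[hold]; j=7 S=228.1966 intr=0.0000 cont=0.0000 V=0.0000[hold]; j=8 S=296.2070 intr=0.0000 cont=0.0000 V=0.0000[hold]  S*(8)=80.3831
k=7: j=0 S=41.8745 intr=73.8355 cont=73.5166 V=73.8355[EX]; j=1 S=54.3545 intr=61.3555 cont=61.0366 V=61.3555[EX]; j=2 S=70.5540 intr=45.1560 cont=44.8371 V=45.1560[EX]; j=3 S=91.5815 intr=24.1285 cont=24.3769 V=24.3769[hold]; j=4 S=118.8759 intr=0.0000 cont=6.5383 V=6.5383[hold]; j=5 S=154.3050 intr=0.0000 cont=0.0000 V=0.0000[hold]; j=6 S=200.2932 intr=0.0000 cont=0.0000 V=0.0000[hold]; j=7 S=259.9874 intr=0.0000 cont=0.0000 V=0.0000[hold]  S*(7)=70.5540
k=6: j=0 S=47.7081 intr=68.0019 cont=67.6829 V=68.0019[EX]; j=1 S=61.9268 intr=53.7832 cont=53.4643 V=53.7832[EX]; j=2 S=80.3831 intr=35.3269 cont=35.1264 V=35.3269[EX]; j=3 S=104.3400 intr=11.3700 cont=15.8063 V=15.8063[hold]; j=4 S=135.4369 intr=0.0000 cont=3.4036 V=3.4036[hold]; j=5 S=175.8017 intr=0.0000 cont=0.0000 V=0.0000[hold]; j=6 S=228.1966 intr=0.0000 cont=0.0000 V=0.0000[hold]  S*(6)=80.3831
k=5: j=0 S=54.3545 intr=61.3555 cont=61.0366 V=61.3555[EX]; j=1 S=70.5540 intr=45.1560 cont=44.8371 V=45.1560[EX]; j=2 S=91.5815 intr=24.1285 cont=25.9243 V=25.9243[hold]; j=3 S=118.8759 intr=0.0000 cont=9.8505 V=9.8505[hold]; j=4 S=154.3050 intr=0.0000 cont=1.7717 V=1.7717[hold]; j=5 S=200.2932 intr=0.0000 cont=0.0000 V=0.0000[hold]  S*(5)=70.5540
k=4: j=0 S=61.9268 intr=53.7832 cont=53.4643 V=53.7832[EX]; j=1 S=80.3831 intr=35.3269 cont=35.8640 V=35.8640[hold]; j=2 S=104.3400 intr=11.3700 cont=18.1907 V=18.1907[hold]; j=3 S=135.4369 intr=0.0000 cont=5.9723 V=5.9723[hold]; j=4 S=175.8017 intr=0.0000 cont=0.9223 V=0.9223[hold]  S*(4)=61.9268
k=3: j=0 S=70.5540 intr=45.1560 cont=45.0931 V=45.1560[EX]; j=1 S=91.5815 intr=24.1285 cont=27.3405 V=27.3405[hold]; j=2 S=118.8759 intr=0.0000 cont=12.3162 V=12.3162[hold]; j=3 S=154.3050 intr=0.0000 cont=3.5486 V=3.5486[hold]  S*(3)=70.5540
k=2: j=0 S=80.3831 intr=35.3269 cont=36.5391 V=36.5391[hold]; j=1 S=104.3400 intr=11.3700 cont=20.1032 V=20.1032[hold]; j=2 S=135.4369 intr=0.0000 cont=8.1028 V=8.1028[hold]  S*(2)=-
k=1: j=0 S=91.5815 intr=24.1285 cont=28.6036 V=28.6036[hold]; j=1 S=118.8759 intr=0.0000 cont=14.3274 V=14.3274[hold]  S*(1)=-
k=0: j=0 S=104.3400 intr=11.3700 cont=21.7195 V=21.7195[hold]  S*(0)=-

price = 21.7195
boundary = - - - 70.5540 61.9268 70.5540 80.3831 70.5540 80.3831
tree:
21.7195
28.6036 14.3274
36.5391 20.1032 8.1028
45.1560 27.3405 12.3162 3.5486
53.7832 35.8640 18.1907 5.9723 0.9223
61.3555 45.1560 25.9243 9.8505 1.7717 0.0000
68.0019 53.7832 35.3269 15.8063 3.4036 0.0000 0.0000
73.8355 61.3555 45.1560 24.3769 6.5383 0.0000 0.0000 0.0000
78.9559 68.0019 53.7832 35.3269 12.5602 0.0000 0.0000 0.0000 0.0000
83.4501 73.8355 61.3555 45.1560 24.1285 0.0000 0.0000 0.0000 0.0000 0.0000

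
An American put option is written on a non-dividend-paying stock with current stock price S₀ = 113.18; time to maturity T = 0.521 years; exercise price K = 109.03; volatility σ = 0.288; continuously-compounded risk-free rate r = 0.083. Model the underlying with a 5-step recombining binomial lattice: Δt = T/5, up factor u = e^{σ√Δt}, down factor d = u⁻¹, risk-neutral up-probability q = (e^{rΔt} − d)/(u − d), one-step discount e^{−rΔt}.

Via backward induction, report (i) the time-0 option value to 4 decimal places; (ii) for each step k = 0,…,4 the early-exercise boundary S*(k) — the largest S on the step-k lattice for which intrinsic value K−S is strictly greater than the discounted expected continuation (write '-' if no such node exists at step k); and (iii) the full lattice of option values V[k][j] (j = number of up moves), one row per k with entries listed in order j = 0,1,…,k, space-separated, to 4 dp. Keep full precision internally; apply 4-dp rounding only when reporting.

Δt=0.10420  u=1.09742  d=0.91122  q=0.52342  discount=0.99139
step 5 (expiry): payoffs max(K−S,0) = 37.9257 23.3962 5.8977 0.0000 0.0000 0.0000
step 4: (k=4,j=0): S=78.0316, (K−S)⁺=30.9984, hold=30.0595 ⇒ V=30.9984 exercise | (k=4,j=1): S=93.9767, (K−S)⁺=15.0533, hold=14.1144 ⇒ V=15.0533 exercise | (k=4,j=2): S=113.1800, (K−S)⁺=0.0000, hold=2.7865 ⇒ V=2.7865 continue | (k=4,j=3): S=136.3074, (K−S)⁺=0.0000, hold=0.0000 ⇒ V=0.0000 continue | (k=4,j=4): S=164.1606, (K−S)⁺=0.0000, hold=0.0000 ⇒ V=0.0000 continue  boundary S*=93.9767
step 3: (k=3,j=0): S=85.6338, (K−S)⁺=23.3962, hold=22.4573 ⇒ V=23.3962 exercise | (k=3,j=1): S=103.1323, (K−S)⁺=5.8977, hold=8.5582 ⇒ V=8.5582 continue | (k=3,j=2): S=124.2066, (K−S)⁺=0.0000, hold=1.3165 ⇒ V=1.3165 continue | (k=3,j=3): S=149.5871, (K−S)⁺=0.0000, hold=0.0000 ⇒ V=0.0000 continue  boundary S*=85.6338
step 2: (k=2,j=0): S=93.9767, (K−S)⁺=15.0533, hold=15.4951 ⇒ V=15.4951 continue | (k=2,j=1): S=113.1800, (K−S)⁺=0.0000, hold=4.7267 ⇒ V=4.7267 continue | (k=2,j=2): S=136.3074, (K−S)⁺=0.0000, hold=0.6220 ⇒ V=0.6220 continue  boundary S*=-
step 1: (k=1,j=0): S=103.1323, (K−S)⁺=5.8977, hold=9.7737 ⇒ V=9.7737 continue | (k=1,j=1): S=124.2066, (K−S)⁺=0.0000, hold=2.5560 ⇒ V=2.5560 continue  boundary S*=-
step 0: (k=0,j=0): S=113.1800, (K−S)⁺=0.0000, hold=5.9442 ⇒ V=5.9442 continue  boundary S*=-

price = 5.9442
boundary = - - - 85.6338 93.9767
tree:
5.9442
9.7737 2.5560
15.4951 4.7267 0.6220
23.3962 8.5582 1.3165 0.0000
30.9984 15.0533 2.7865 0.0000 0.0000
37.9257 23.3962 5.8977 0.0000 0.0000 0.0000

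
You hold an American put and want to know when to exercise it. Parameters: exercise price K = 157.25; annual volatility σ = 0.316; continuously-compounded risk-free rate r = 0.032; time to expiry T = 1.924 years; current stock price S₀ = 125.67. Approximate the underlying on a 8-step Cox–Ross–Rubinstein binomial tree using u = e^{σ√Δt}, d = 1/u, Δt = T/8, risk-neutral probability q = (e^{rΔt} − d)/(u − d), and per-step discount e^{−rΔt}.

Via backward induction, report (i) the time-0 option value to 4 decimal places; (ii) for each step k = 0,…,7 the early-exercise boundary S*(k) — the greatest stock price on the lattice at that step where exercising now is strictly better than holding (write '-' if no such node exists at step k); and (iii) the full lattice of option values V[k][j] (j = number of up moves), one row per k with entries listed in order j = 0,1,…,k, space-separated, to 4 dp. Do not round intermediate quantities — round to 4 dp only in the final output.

params: Δt=0.24050 u=1.16762 d=0.85644 q=0.48616 e^(-rΔt)=0.99233
t_8 payoffs: 120.8740 107.6572 89.6381 65.0720 31.5800 0.0000 0.0000 0.0000 0.0000
t_7: node(7,0) S=42.4734 payoff=114.7766 vs cont=113.5711 → 114.7766 [stop]  node(7,1) S=57.9056 payoff=99.3444 vs cont=98.1388 → 99.3444 [stop]  node(7,2) S=78.9451 payoff=78.3049 vs cont=77.0994 → 78.3049 [stop]  node(7,3) S=107.6290 payoff=49.6210 vs cont=48.4154 → 49.6210 [stop]  node(7,4) S=146.7350 payoff=10.5150 vs cont=16.1026 → 16.1026 [wait]  node(7,5) S=200.0498 payoff=0.0000 vs cont=0.0000 → 0.0000 [wait]  node(7,6) S=272.7359 payoff=0.0000 vs cont=0.0000 → 0.0000 [wait]  node(7,7) S=371.8319 payoff=0.0000 vs cont=0.0000 → 0.0000 [wait]  ⇒ S*(7)=107.6290
t_6: node(6,0) S=49.5928 payoff=107.6572 vs cont=106.4516 → 107.6572 [stop]  node(6,1) S=67.6119 payoff=89.6381 vs cont=88.4326 → 89.6381 [stop]  node(6,2) S=92.1780 payoff=65.0720 vs cont=63.8664 → 65.0720 [stop]  node(6,3) S=125.6700 payoff=31.5800 vs cont=33.0701 → 33.0701 [wait]  node(6,4) S=171.3310 payoff=0.0000 vs cont=8.2107 → 8.2107 [wait]  node(6,5) S=233.5825 payoff=0.0000 vs cont=0.0000 → 0.0000 [wait]  node(6,6) S=318.4524 payoff=0.0000 vs cont=0.0000 → 0.0000 [wait]  ⇒ S*(6)=92.1780
t_5: node(5,0) S=57.9056 payoff=99.3444 vs cont=98.1388 → 99.3444 [stop]  node(5,1) S=78.9451 payoff=78.3049 vs cont=77.0994 → 78.3049 [stop]  node(5,2) S=107.6290 payoff=49.6210 vs cont=49.1343 → 49.6210 [stop]  node(5,3) S=146.7350 payoff=10.5150 vs cont=20.8235 → 20.8235 [wait]  node(5,4) S=200.0498 payoff=0.0000 vs cont=4.1866 → 4.1866 [wait]  node(5,5) S=272.7359 payoff=0.0000 vs cont=0.0000 → 0.0000 [wait]  ⇒ S*(5)=107.6290
t_4: node(4,0) S=67.6119 payoff=89.6381 vs cont=88.4326 → 89.6381 [stop]  node(4,1) S=92.1780 payoff=65.0720 vs cont=63.8664 → 65.0720 [stop]  node(4,2) S=125.6700 payoff=31.5800 vs cont=35.3476 → 35.3476 [wait]  node(4,3) S=171.3310 payoff=0.0000 vs cont=12.6377 → 12.6377 [wait]  node(4,4) S=233.5825 payoff=0.0000 vs cont=2.1347 → 2.1347 [wait]  ⇒ S*(4)=92.1780
t_3: node(3,0) S=78.9451 payoff=78.3049 vs cont=77.0994 → 78.3049 [stop]  node(3,1) S=107.6290 payoff=49.6210 vs cont=50.2331 → 50.2331 [wait]  node(3,2) S=146.7350 payoff=10.5150 vs cont=24.1206 → 24.1206 [wait]  node(3,3) S=200.0498 payoff=0.0000 vs cont=7.4738 → 7.4738 [wait]  ⇒ S*(3)=78.9451
t_2: node(2,0) S=92.1780 payoff=65.0720 vs cont=64.1617 → 65.0720 [stop]  node(2,1) S=125.6700 payoff=31.5800 vs cont=37.2504 → 37.2504 [wait]  node(2,2) S=171.3310 payoff=0.0000 vs cont=15.9047 → 15.9047 [wait]  ⇒ S*(2)=92.1780
t_1: node(1,0) S=107.6290 payoff=49.6210 vs cont=51.1510 → 51.1510 [wait]  node(1,1) S=146.7350 payoff=10.5150 vs cont=26.6669 → 26.6669 [wait]  ⇒ S*(1)=-
t_0: node(0,0) S=125.6700 payoff=31.5800 vs cont=38.9468 → 38.9468 [wait]  ⇒ S*(0)=-

price = 38.9468
boundary = - - 92.1780 78.9451 92.1780 107.6290 92.1780 107.6290
tree:
38.9468
51.1510 26.6669
65.0720 37.2504 15.9047
78.3049 50.2331 24.1206 7.4738
89.6381 65.0720 35.3476 12.6377 2.1347
99.3444 78.3049 49.6210 20.8235 4.1866 0.0000
107.6572 89.6381 65.0720 33.0701 8.2107 0.0000 0.0000
114.7766 99.3444 78.3049 49.6210 16.1026 0.0000 0.0000 0.0000
120.8740 107.6572 89.6381 65.0720 31.5800 0.0000 0.0000 0.0000 0.0000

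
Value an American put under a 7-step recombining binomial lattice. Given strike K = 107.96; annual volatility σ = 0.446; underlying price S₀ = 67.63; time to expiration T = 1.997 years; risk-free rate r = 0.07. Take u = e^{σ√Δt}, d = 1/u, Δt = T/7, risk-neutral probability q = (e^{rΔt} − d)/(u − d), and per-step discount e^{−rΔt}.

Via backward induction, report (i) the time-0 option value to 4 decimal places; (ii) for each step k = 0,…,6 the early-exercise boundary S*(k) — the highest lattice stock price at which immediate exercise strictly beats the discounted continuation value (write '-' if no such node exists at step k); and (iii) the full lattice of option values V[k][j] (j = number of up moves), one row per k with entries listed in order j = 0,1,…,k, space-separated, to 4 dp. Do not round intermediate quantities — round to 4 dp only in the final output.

Δt=0.28529  u=1.26899  d=0.78803  q=0.48266  discount=0.98023
step 7 (expiry): payoffs max(K−S,0) = 95.1973 87.4079 74.8645 54.6655 22.1385 0.0000 0.0000 0.0000
step 6: (k=6,j=0): S=16.1957, (K−S)⁺=91.7643, hold=89.6298 ⇒ V=91.7643 exercise | (k=6,j=1): S=26.0803, (K−S)⁺=81.8797, hold=79.7452 ⇒ V=81.8797 exercise | (k=6,j=2): S=41.9977, (K−S)⁺=65.9623, hold=63.8277 ⇒ V=65.9623 exercise | (k=6,j=3): S=67.6300, (K−S)⁺=40.3300, hold=38.1954 ⇒ V=40.3300 exercise | (k=6,j=4): S=108.9063, (K−S)⁺=0.0000, hold=11.2266 ⇒ V=11.2266 continue | (k=6,j=5): S=175.3746, (K−S)⁺=0.0000, hold=0.0000 ⇒ V=0.0000 continue | (k=6,j=6): S=282.4102, (K−S)⁺=0.0000, hold=0.0000 ⇒ V=0.0000 continue  boundary S*=67.6300
step 5: (k=5,j=0): S=20.5521, (K−S)⁺=87.4079, hold=85.2734 ⇒ V=87.4079 exercise | (k=5,j=1): S=33.0955, (K−S)⁺=74.8645, hold=72.7299 ⇒ V=74.8645 exercise | (k=5,j=2): S=53.2945, (K−S)⁺=54.6655, hold=52.5309 ⇒ V=54.6655 exercise | (k=5,j=3): S=85.8215, (K−S)⁺=22.1385, hold=25.7632 ⇒ V=25.7632 continue | (k=5,j=4): S=138.2006, (K−S)⁺=0.0000, hold=5.6931 ⇒ V=5.6931 continue | (k=5,j=5): S=222.5479, (K−S)⁺=0.0000, hold=0.0000 ⇒ V=0.0000 continue  boundary S*=53.2945
step 4: (k=4,j=0): S=26.0803, (K−S)⁺=81.8797, hold=79.7452 ⇒ V=81.8797 exercise | (k=4,j=1): S=41.9977, (K−S)⁺=65.9623, hold=63.8277 ⇒ V=65.9623 exercise | (k=4,j=2): S=67.6300, (K−S)⁺=40.3300, hold=39.9103 ⇒ V=40.3300 exercise | (k=4,j=3): S=108.9063, (K−S)⁺=0.0000, hold=15.7582 ⇒ V=15.7582 continue | (k=4,j=4): S=175.3746, (K−S)⁺=0.0000, hold=2.8870 ⇒ V=2.8870 continue  boundary S*=67.6300
step 3: (k=3,j=0): S=33.0955, (K−S)⁺=74.8645, hold=72.7299 ⇒ V=74.8645 exercise | (k=3,j=1): S=53.2945, (K−S)⁺=54.6655, hold=52.5309 ⇒ V=54.6655 exercise | (k=3,j=2): S=85.8215, (K−S)⁺=22.1385, hold=27.9072 ⇒ V=27.9072 continue | (k=3,j=3): S=138.2006, (K−S)⁺=0.0000, hold=9.3570 ⇒ V=9.3570 continue  boundary S*=53.2945
step 2: (k=2,j=0): S=41.9977, (K−S)⁺=65.9623, hold=63.8277 ⇒ V=65.9623 exercise | (k=2,j=1): S=67.6300, (K−S)⁺=40.3300, hold=40.9247 ⇒ V=40.9247 continue | (k=2,j=2): S=108.9063, (K−S)⁺=0.0000, hold=18.5789 ⇒ V=18.5789 continue  boundary S*=41.9977
step 1: (k=1,j=0): S=53.2945, (K−S)⁺=54.6655, hold=52.8123 ⇒ V=54.6655 exercise | (k=1,j=1): S=85.8215, (K−S)⁺=22.1385, hold=29.5433 ⇒ V=29.5433 continue  boundary S*=53.2945
step 0: (k=0,j=0): S=67.6300, (K−S)⁺=40.3300, hold=41.6988 ⇒ V=41.6988 continue  boundary S*=-

price = 41.6988
boundary = - 53.2945 41.9977 53.2945 67.6300 53.2945 67.6300
tree:
41.6988
54.6655 29.5433
65.9623 40.9247 18.5789
74.8645 54.6655 27.9072 9.3570
81.8797 65.9623 40.3300 15.7582 2.8870
87.4079 74.8645 54.6655 25.7632 5.6931 0.0000
91.7643 81.8797 65.9623 40.3300 11.2266 0.0000 0.0000
95.1973 87.4079 74.8645 54.6655 22.1385 0.0000 0.0000 0.0000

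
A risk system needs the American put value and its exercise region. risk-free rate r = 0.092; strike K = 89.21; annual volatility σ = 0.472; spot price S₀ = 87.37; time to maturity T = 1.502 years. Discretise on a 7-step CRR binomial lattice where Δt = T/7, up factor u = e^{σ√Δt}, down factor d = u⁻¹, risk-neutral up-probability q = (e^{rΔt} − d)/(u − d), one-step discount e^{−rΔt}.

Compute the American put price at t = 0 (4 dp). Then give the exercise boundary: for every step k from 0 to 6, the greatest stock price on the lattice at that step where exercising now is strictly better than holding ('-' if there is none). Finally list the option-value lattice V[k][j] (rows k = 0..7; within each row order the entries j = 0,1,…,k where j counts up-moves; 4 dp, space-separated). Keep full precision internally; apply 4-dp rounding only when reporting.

params: Δt=0.21457 u=1.24438 d=0.80361 q=0.49079 e^(-rΔt)=0.98045
t_7 payoffs: 70.3002 59.9285 43.8680 18.9985 0.0000 0.0000 0.0000 0.0000
t_6: node(6,0) S=23.5310 payoff=65.6790 vs cont=63.9353 → 65.6790 [stop]  node(6,1) S=36.4374 payoff=52.7726 vs cont=51.0288 → 52.7726 [stop]  node(6,2) S=56.4228 payoff=32.7872 vs cont=31.0434 → 32.7872 [stop]  node(6,3) S=87.3700 payoff=1.8400 vs cont=9.4851 → 9.4851 [wait]  node(6,4) S=135.2913 payoff=0.0000 vs cont=0.0000 → 0.0000 [wait]  node(6,5) S=209.4968 payoff=0.0000 vs cont=0.0000 → 0.0000 [wait]  node(6,6) S=324.4031 payoff=0.0000 vs cont=0.0000 → 0.0000 [wait]  ⇒ S*(6)=56.4228
t_5: node(5,0) S=29.2815 payoff=59.9285 vs cont=58.1847 → 59.9285 [stop]  node(5,1) S=45.3420 payoff=43.8680 vs cont=42.1242 → 43.8680 [stop]  node(5,2) S=70.2115 payoff=18.9985 vs cont=20.9335 → 20.9335 [wait]  node(5,3) S=108.7217 payoff=0.0000 vs cont=4.7355 → 4.7355 [wait]  node(5,4) S=168.3541 payoff=0.0000 vs cont=0.0000 → 0.0000 [wait]  node(5,5) S=260.6941 payoff=0.0000 vs cont=0.0000 → 0.0000 [wait]  ⇒ S*(5)=45.3420
t_4: node(4,0) S=36.4374 payoff=52.7726 vs cont=51.0288 → 52.7726 [stop]  node(4,1) S=56.4228 payoff=32.7872 vs cont=31.9745 → 32.7872 [stop]  node(4,2) S=87.3700 payoff=1.8400 vs cont=12.7299 → 12.7299 [wait]  node(4,3) S=135.2913 payoff=0.0000 vs cont=2.3642 → 2.3642 [wait]  node(4,4) S=209.4968 payoff=0.0000 vs cont=0.0000 → 0.0000 [wait]  ⇒ S*(4)=56.4228
t_3: node(3,0) S=45.3420 payoff=43.8680 vs cont=42.1242 → 43.8680 [stop]  node(3,1) S=70.2115 payoff=18.9985 vs cont=22.4948 → 22.4948 [wait]  node(3,2) S=108.7217 payoff=0.0000 vs cont=7.4932 → 7.4932 [wait]  node(3,3) S=168.3541 payoff=0.0000 vs cont=1.1804 → 1.1804 [wait]  ⇒ S*(3)=45.3420
t_2: node(2,0) S=56.4228 payoff=32.7872 vs cont=32.7258 → 32.7872 [stop]  node(2,1) S=87.3700 payoff=1.8400 vs cont=14.8364 → 14.8364 [wait]  node(2,2) S=135.2913 payoff=0.0000 vs cont=4.3090 → 4.3090 [wait]  ⇒ S*(2)=56.4228
t_1: node(1,0) S=70.2115 payoff=18.9985 vs cont=23.5085 → 23.5085 [wait]  node(1,1) S=108.7217 payoff=0.0000 vs cont=9.4807 → 9.4807 [wait]  ⇒ S*(1)=-
t_0: node(0,0) S=87.3700 payoff=1.8400 vs cont=16.2988 → 16.2988 [wait]  ⇒ S*(0)=-

price = 16.2988
boundary = - - 56.4228 45.3420 56.4228 45.3420 56.4228
tree:
16.2988
23.5085 9.4807
32.7872 14.8364 4.3090
43.8680 22.4948 7.4932 1.1804
52.7726 32.7872 12.7299 2.3642 0.0000
59.9285 43.8680 20.9335 4.7355 0.0000 0.0000
65.6790 52.7726 32.7872 9.4851 0.0000 0.0000 0.0000
70.3002 59.9285 43.8680 18.9985 0.0000 0.0000 0.0000 0.0000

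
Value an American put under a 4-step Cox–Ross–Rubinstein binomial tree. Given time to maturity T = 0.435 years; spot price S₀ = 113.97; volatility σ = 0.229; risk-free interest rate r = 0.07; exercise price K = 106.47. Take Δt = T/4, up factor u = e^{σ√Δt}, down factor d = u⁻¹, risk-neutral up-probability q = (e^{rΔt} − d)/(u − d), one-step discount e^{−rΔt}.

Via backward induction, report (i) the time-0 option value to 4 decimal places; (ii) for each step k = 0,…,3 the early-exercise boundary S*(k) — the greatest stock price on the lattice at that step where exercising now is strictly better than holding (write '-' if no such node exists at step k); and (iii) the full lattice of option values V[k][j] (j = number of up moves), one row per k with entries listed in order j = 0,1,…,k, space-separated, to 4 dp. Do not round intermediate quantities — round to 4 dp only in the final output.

Δt=0.10875  u=1.07844  d=0.92726  q=0.53168  discount=0.99242
step 4 (expiry): payoffs max(K−S,0) = 22.2137 8.4767 0.0000 0.0000 0.0000
step 3: (k=3,j=0): S=90.8656, (K−S)⁺=15.6044, hold=14.7970 ⇒ V=15.6044 exercise | (k=3,j=1): S=105.6802, (K−S)⁺=0.7898, hold=3.9397 ⇒ V=3.9397 continue | (k=3,j=2): S=122.9101, (K−S)⁺=0.0000, hold=0.0000 ⇒ V=0.0000 continue | (k=3,j=3): S=142.9492, (K−S)⁺=0.0000, hold=0.0000 ⇒ V=0.0000 continue  boundary S*=90.8656
step 2: (k=2,j=0): S=97.9933, (K−S)⁺=8.4767, hold=9.3313 ⇒ V=9.3313 continue | (k=2,j=1): S=113.9700, (K−S)⁺=0.0000, hold=1.8311 ⇒ V=1.8311 continue | (k=2,j=2): S=132.5515, (K−S)⁺=0.0000, hold=0.0000 ⇒ V=0.0000 continue  boundary S*=-
step 1: (k=1,j=0): S=105.6802, (K−S)⁺=0.7898, hold=5.3031 ⇒ V=5.3031 continue | (k=1,j=1): S=122.9101, (K−S)⁺=0.0000, hold=0.8510 ⇒ V=0.8510 continue  boundary S*=-
step 0: (k=0,j=0): S=113.9700, (K−S)⁺=0.0000, hold=2.9138 ⇒ V=2.9138 continue  boundary S*=-

price = 2.9138
boundary = - - - 90.8656
tree:
2.9138
5.3031 0.8510
9.3313 1.8311 0.0000
15.6044 3.9397 0.0000 0.0000
22.2137 8.4767 0.0000 0.0000 0.0000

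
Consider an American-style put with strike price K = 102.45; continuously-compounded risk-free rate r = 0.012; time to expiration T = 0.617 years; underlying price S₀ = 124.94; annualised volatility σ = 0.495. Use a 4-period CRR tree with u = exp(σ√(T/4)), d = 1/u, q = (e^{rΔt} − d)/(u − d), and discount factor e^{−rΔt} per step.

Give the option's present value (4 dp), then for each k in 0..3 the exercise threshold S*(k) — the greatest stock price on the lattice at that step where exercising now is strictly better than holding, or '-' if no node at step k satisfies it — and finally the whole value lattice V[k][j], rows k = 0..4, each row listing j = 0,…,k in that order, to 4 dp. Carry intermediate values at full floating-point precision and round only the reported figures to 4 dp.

Δt=0.15425  u=1.21459  d=0.82332  q=0.45629  discount=0.99815
step 4 (expiry): payoffs max(K−S,0) = 45.0413 17.7586 0.0000 0.0000 0.0000
step 3: (k=3,j=0): S=69.7282, (K−S)⁺=32.7218, hold=32.5323 ⇒ V=32.7218 exercise | (k=3,j=1): S=102.8657, (K−S)⁺=0.0000, hold=9.6377 ⇒ V=9.6377 continue | (k=3,j=2): S=151.7513, (K−S)⁺=0.0000, hold=0.0000 ⇒ V=0.0000 continue | (k=3,j=3): S=223.8693, (K−S)⁺=0.0000, hold=0.0000 ⇒ V=0.0000 continue  boundary S*=69.7282
step 2: (k=2,j=0): S=84.6914, (K−S)⁺=17.7586, hold=22.1479 ⇒ V=22.1479 continue | (k=2,j=1): S=124.9400, (K−S)⁺=0.0000, hold=5.2305 ⇒ V=5.2305 continue | (k=2,j=2): S=184.3162, (K−S)⁺=0.0000, hold=0.0000 ⇒ V=0.0000 continue  boundary S*=-
step 1: (k=1,j=0): S=102.8657, (K−S)⁺=0.0000, hold=14.4020 ⇒ V=14.4020 continue | (k=1,j=1): S=151.7513, (K−S)⁺=0.0000, hold=2.8386 ⇒ V=2.8386 continue  boundary S*=-
step 0: (k=0,j=0): S=124.9400, (K−S)⁺=0.0000, hold=9.1090 ⇒ V=9.1090 continue  boundary S*=-

price = 9.1090
boundary = - - - 69.7282
tree:
9.1090
14.4020 2.8386
22.1479 5.2305 0.0000
32.7218 9.6377 0.0000 0.0000
45.0413 17.7586 0.0000 0.0000 0.0000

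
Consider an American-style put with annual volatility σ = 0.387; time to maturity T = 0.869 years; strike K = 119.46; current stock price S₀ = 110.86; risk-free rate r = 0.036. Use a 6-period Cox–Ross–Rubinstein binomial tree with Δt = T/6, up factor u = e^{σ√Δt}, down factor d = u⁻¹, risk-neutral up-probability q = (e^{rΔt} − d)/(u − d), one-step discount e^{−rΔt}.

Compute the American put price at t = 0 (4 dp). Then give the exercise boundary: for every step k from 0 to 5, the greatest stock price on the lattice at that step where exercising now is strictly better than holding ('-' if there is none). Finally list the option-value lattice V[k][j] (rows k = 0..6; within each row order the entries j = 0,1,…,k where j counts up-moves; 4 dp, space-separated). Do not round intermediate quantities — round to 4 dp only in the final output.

Δt=0.14483, u=1.15868, d=0.86305, q=0.48093, disc=e^(-rΔt)=0.99480
k=6 terminal: V=max(K-S,0) → 73.6462 57.9533 36.8850 8.6000 0.0000 0.0000 0.0000
k=5: j=0 S=53.0835 intr=66.3765 cont=65.7553 V=66.3765[EX]; j=1 S=71.2665 intr=48.1935 cont=47.5722 V=48.1935[EX]; j=2 S=95.6779 intr=23.7821 cont=23.1608 V=23.7821[EX]; j=3 S=128.4511 intr=0.0000 cont=4.4408 V=4.4408[hold]; j=4 S=172.4504 intr=0.0000 cont=0.0000 V=0.0000[hold]; j=5 S=231.5210 intr=0.0000 cont=0.0000 V=0.0000[hold]  S*(5)=95.6779
k=4: j=0 S=61.5067 intr=57.9533 cont=57.3321 V=57.9533[EX]; j=1 S=82.5750 intr=36.8850 cont=36.2637 V=36.8850[EX]; j=2 S=110.8600 intr=8.6000 cont=14.4050 V=14.4050[hold]; j=3 S=148.8336 intr=0.0000 cont=2.2931 V=2.2931[hold]; j=4 S=199.8146 intr=0.0000 cont=0.0000 V=0.0000[hold]  S*(4)=82.5750
k=3: j=0 S=71.2665 intr=48.1935 cont=47.5722 V=48.1935[EX]; j=1 S=95.6779 intr=23.7821 cont=25.9381 V=25.9381[hold]; j=2 S=128.4511 intr=0.0000 cont=8.5354 V=8.5354[hold]; j=3 S=172.4504 intr=0.0000 cont=1.1841 V=1.1841[hold]  S*(3)=71.2665
k=2: j=0 S=82.5750 intr=36.8850 cont=37.2952 V=37.2952[hold]; j=1 S=110.8600 intr=8.6000 cont=17.4773 V=17.4773[hold]; j=2 S=148.8336 intr=0.0000 cont=4.9739 V=4.9739[hold]  S*(2)=-
k=1: j=0 S=95.6779 intr=23.7821 cont=27.6198 V=27.6198[hold]; j=1 S=128.4511 intr=0.0000 cont=11.4044 V=11.4044[hold]  S*(1)=-
k=0: j=0 S=110.8600 intr=8.6000 cont=19.7183 V=19.7183[hold]  S*(0)=-

price = 19.7183
boundary = - - - 71.2665 82.5750 95.6779
tree:
19.7183
27.6198 11.4044
37.2952 17.4773 4.9739
48.1935 25.9381 8.5354 1.1841
57.9533 36.8850 14.4050 2.2931 0.0000
66.3765 48.1935 23.7821 4.4408 0.0000 0.0000
73.6462 57.9533 36.8850 8.6000 0.0000 0.0000 0.0000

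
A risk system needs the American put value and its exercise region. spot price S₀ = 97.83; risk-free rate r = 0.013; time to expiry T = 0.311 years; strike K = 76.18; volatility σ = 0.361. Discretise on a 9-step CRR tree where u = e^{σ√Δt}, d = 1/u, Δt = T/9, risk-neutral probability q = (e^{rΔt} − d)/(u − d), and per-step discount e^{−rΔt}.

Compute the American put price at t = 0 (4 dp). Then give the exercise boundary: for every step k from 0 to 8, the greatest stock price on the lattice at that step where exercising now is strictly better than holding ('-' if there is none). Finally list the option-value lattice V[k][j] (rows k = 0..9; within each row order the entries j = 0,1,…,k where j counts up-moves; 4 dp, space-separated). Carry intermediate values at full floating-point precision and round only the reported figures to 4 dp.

Δt=0.03456  u=1.06941  d=0.93510  q=0.48657  discount=0.99955
step 9 (expiry): payoffs max(K−S,0) = 22.7020 15.0206 6.2358 0.0000 0.0000 0.0000 0.0000 0.0000 0.0000 0.0000
step 8: (k=8,j=0): S=57.1899, (K−S)⁺=18.9901, hold=18.9559 ⇒ V=18.9901 exercise | (k=8,j=1): S=65.4045, (K−S)⁺=10.7755, hold=10.7413 ⇒ V=10.7755 exercise | (k=8,j=2): S=74.7990, (K−S)⁺=1.3810, hold=3.2002 ⇒ V=3.2002 continue | (k=8,j=3): S=85.5429, (K−S)⁺=0.0000, hold=0.0000 ⇒ V=0.0000 continue | (k=8,j=4): S=97.8300, (K−S)⁺=0.0000, hold=0.0000 ⇒ V=0.0000 continue | (k=8,j=5): S=111.8820, (K−S)⁺=0.0000, hold=0.0000 ⇒ V=0.0000 continue | (k=8,j=6): S=127.9524, (K−S)⁺=0.0000, hold=0.0000 ⇒ V=0.0000 continue | (k=8,j=7): S=146.3311, (K−S)⁺=0.0000, hold=0.0000 ⇒ V=0.0000 continue | (k=8,j=8): S=167.3496, (K−S)⁺=0.0000, hold=0.0000 ⇒ V=0.0000 continue  boundary S*=65.4045
step 7: (k=7,j=0): S=61.1594, (K−S)⁺=15.0206, hold=14.9864 ⇒ V=15.0206 exercise | (k=7,j=1): S=69.9442, (K−S)⁺=6.2358, hold=7.0864 ⇒ V=7.0864 continue | (k=7,j=2): S=79.9908, (K−S)⁺=0.0000, hold=1.6423 ⇒ V=1.6423 continue | (k=7,j=3): S=91.4804, (K−S)⁺=0.0000, hold=0.0000 ⇒ V=0.0000 continue | (k=7,j=4): S=104.6203, (K−S)⁺=0.0000, hold=0.0000 ⇒ V=0.0000 continue | (k=7,j=5): S=119.6477, (K−S)⁺=0.0000, hold=0.0000 ⇒ V=0.0000 continue | (k=7,j=6): S=136.8335, (K−S)⁺=0.0000, hold=0.0000 ⇒ V=0.0000 continue | (k=7,j=7): S=156.4879, (K−S)⁺=0.0000, hold=0.0000 ⇒ V=0.0000 continue  boundary S*=61.1594
step 6: (k=6,j=0): S=65.4045, (K−S)⁺=10.7755, hold=11.1550 ⇒ V=11.1550 continue | (k=6,j=1): S=74.7990, (K−S)⁺=1.3810, hold=4.4354 ⇒ V=4.4354 continue | (k=6,j=2): S=85.5429, (K−S)⁺=0.0000, hold=0.8428 ⇒ V=0.8428 continue | (k=6,j=3): S=97.8300, (K−S)⁺=0.0000, hold=0.0000 ⇒ V=0.0000 continue | (k=6,j=4): S=111.8820, (K−S)⁺=0.0000, hold=0.0000 ⇒ V=0.0000 continue | (k=6,j=5): S=127.9524, (K−S)⁺=0.0000, hold=0.0000 ⇒ V=0.0000 continue | (k=6,j=6): S=146.3311, (K−S)⁺=0.0000, hold=0.0000 ⇒ V=0.0000 continue  boundary S*=-
step 5: (k=5,j=0): S=69.9442, (K−S)⁺=6.2358, hold=7.8819 ⇒ V=7.8819 continue | (k=5,j=1): S=79.9908, (K−S)⁺=0.0000, hold=2.6862 ⇒ V=2.6862 continue | (k=5,j=2): S=91.4804, (K−S)⁺=0.0000, hold=0.4325 ⇒ V=0.4325 continue | (k=5,j=3): S=104.6203, (K−S)⁺=0.0000, hold=0.0000 ⇒ V=0.0000 continue | (k=5,j=4): S=119.6477, (K−S)⁺=0.0000, hold=0.0000 ⇒ V=0.0000 continue | (k=5,j=5): S=136.8335, (K−S)⁺=0.0000, hold=0.0000 ⇒ V=0.0000 continue  boundary S*=-
step 4: (k=4,j=0): S=74.7990, (K−S)⁺=1.3810, hold=5.3514 ⇒ V=5.3514 continue | (k=4,j=1): S=85.5429, (K−S)⁺=0.0000, hold=1.5889 ⇒ V=1.5889 continue | (k=4,j=2): S=97.8300, (K−S)⁺=0.0000, hold=0.2220 ⇒ V=0.2220 continue | (k=4,j=3): S=111.8820, (K−S)⁺=0.0000, hold=0.0000 ⇒ V=0.0000 continue | (k=4,j=4): S=127.9524, (K−S)⁺=0.0000, hold=0.0000 ⇒ V=0.0000 continue  boundary S*=-
step 3: (k=3,j=0): S=79.9908, (K−S)⁺=0.0000, hold=3.5191 ⇒ V=3.5191 continue | (k=3,j=1): S=91.4804, (K−S)⁺=0.0000, hold=0.9234 ⇒ V=0.9234 continue | (k=3,j=2): S=104.6203, (K−S)⁺=0.0000, hold=0.1139 ⇒ V=0.1139 continue | (k=3,j=3): S=119.6477, (K−S)⁺=0.0000, hold=0.0000 ⇒ V=0.0000 continue  boundary S*=-
step 2: (k=2,j=0): S=85.5429, (K−S)⁺=0.0000, hold=2.2550 ⇒ V=2.2550 continue | (k=2,j=1): S=97.8300, (K−S)⁺=0.0000, hold=0.5293 ⇒ V=0.5293 continue | (k=2,j=2): S=111.8820, (K−S)⁺=0.0000, hold=0.0585 ⇒ V=0.0585 continue  boundary S*=-
step 1: (k=1,j=0): S=91.4804, (K−S)⁺=0.0000, hold=1.4147 ⇒ V=1.4147 continue | (k=1,j=1): S=104.6203, (K−S)⁺=0.0000, hold=0.3001 ⇒ V=0.3001 continue  boundary S*=-
step 0: (k=0,j=0): S=97.8300, (K−S)⁺=0.0000, hold=0.8719 ⇒ V=0.8719 continue  boundary S*=-

price = 0.8719
boundary = - - - - - - - 61.1594 65.4045
tree:
0.8719
1.4147 0.3001
2.2550 0.5293 0.0585
3.5191 0.9234 0.1139 0.0000
5.3514 1.5889 0.2220 0.0000 0.0000
7.8819 2.6862 0.4325 0.0000 0.0000 0.0000
11.1550 4.4354 0.8428 0.0000 0.0000 0.0000 0.0000
15.0206 7.0864 1.6423 0.0000 0.0000 0.0000 0.0000 0.0000
18.9901 10.7755 3.2002 0.0000 0.0000 0.0000 0.0000 0.0000 0.0000
22.7020 15.0206 6.2358 0.0000 0.0000 0.0000 0.0000 0.0000 0.0000 0.0000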